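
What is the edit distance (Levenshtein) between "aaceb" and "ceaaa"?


Computing edit distance: "aaceb" -> "ceaaa"
DP table:
           c    e    a    a    a
      0    1    2    3    4    5
  a   1    1    2    2    3    4
  a   2    2    2    2    2    3
  c   3    2    3    3    3    3
  e   4    3    2    3    4    4
  b   5    4    3    3    4    5
Edit distance = dp[5][5] = 5

5


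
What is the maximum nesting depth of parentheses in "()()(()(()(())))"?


Input: "()()(()(()(())))"
Tracking depth:
  Position 0 '(': depth becomes 1
  Position 1 ')': depth becomes 0
  Position 2 '(': depth becomes 1
  Position 3 ')': depth becomes 0
  Position 4 '(': depth becomes 1
  Position 5 '(': depth becomes 2
  Position 6 ')': depth becomes 1
  Position 7 '(': depth becomes 2
  Position 8 '(': depth becomes 3
  Position 9 ')': depth becomes 2
  Position 10 '(': depth becomes 3
  Position 11 '(': depth becomes 4
  Position 12 ')': depth becomes 3
  Position 13 ')': depth becomes 2
  Position 14 ')': depth becomes 1
  Position 15 ')': depth becomes 0
Maximum depth reached: 4

4


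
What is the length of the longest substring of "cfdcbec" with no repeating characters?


Input: "cfdcbec"
Sliding window (track last position of each char):
  Position 0 ('c'): window [0,0] length 1 -- new best
  Position 1 ('f'): window [0,1] length 2 -- new best
  Position 2 ('d'): window [0,2] length 3 -- new best
  Position 3 ('c'): repeat (last at 0), move window start to 1
  Position 3 ('c'): window [1,3] length 3
  Position 4 ('b'): window [1,4] length 4 -- new best
  Position 5 ('e'): window [1,5] length 5 -- new best
  Position 6 ('c'): repeat (last at 3), move window start to 4
  Position 6 ('c'): window [4,6] length 3
Longest substring with no repeats: "fdcbe" with length 5

5


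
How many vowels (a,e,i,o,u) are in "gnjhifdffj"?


Input: gnjhifdffj
Checking each character:
  'g' at position 0: consonant
  'n' at position 1: consonant
  'j' at position 2: consonant
  'h' at position 3: consonant
  'i' at position 4: vowel (running total: 1)
  'f' at position 5: consonant
  'd' at position 6: consonant
  'f' at position 7: consonant
  'f' at position 8: consonant
  'j' at position 9: consonant
Total vowels: 1

1


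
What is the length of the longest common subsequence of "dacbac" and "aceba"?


LCS of "dacbac" and "aceba"
DP table:
           a    c    e    b    a
      0    0    0    0    0    0
  d   0    0    0    0    0    0
  a   0    1    1    1    1    1
  c   0    1    2    2    2    2
  b   0    1    2    2    3    3
  a   0    1    2    2    3    4
  c   0    1    2    2    3    4
LCS length = dp[6][5] = 4

4


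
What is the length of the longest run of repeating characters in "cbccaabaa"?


Input: "cbccaabaa"
Scanning for longest run:
  Position 1 ('b'): new char, reset run to 1
  Position 2 ('c'): new char, reset run to 1
  Position 3 ('c'): continues run of 'c', length=2
  Position 4 ('a'): new char, reset run to 1
  Position 5 ('a'): continues run of 'a', length=2
  Position 6 ('b'): new char, reset run to 1
  Position 7 ('a'): new char, reset run to 1
  Position 8 ('a'): continues run of 'a', length=2
Longest run: 'c' with length 2

2


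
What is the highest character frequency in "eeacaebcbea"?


Input: eeacaebcbea
Character counts:
  'a': 3
  'b': 2
  'c': 2
  'e': 4
Maximum frequency: 4

4


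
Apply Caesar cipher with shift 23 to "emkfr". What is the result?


Caesar cipher: shift "emkfr" by 23
  'e' (pos 4) + 23 = pos 1 = 'b'
  'm' (pos 12) + 23 = pos 9 = 'j'
  'k' (pos 10) + 23 = pos 7 = 'h'
  'f' (pos 5) + 23 = pos 2 = 'c'
  'r' (pos 17) + 23 = pos 14 = 'o'
Result: bjhco

bjhco


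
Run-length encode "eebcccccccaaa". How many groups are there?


Input: eebcccccccaaa
Scanning for consecutive runs:
  Group 1: 'e' x 2 (positions 0-1)
  Group 2: 'b' x 1 (positions 2-2)
  Group 3: 'c' x 7 (positions 3-9)
  Group 4: 'a' x 3 (positions 10-12)
Total groups: 4

4


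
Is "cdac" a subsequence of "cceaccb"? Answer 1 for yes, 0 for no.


Check if "cdac" is a subsequence of "cceaccb"
Greedy scan:
  Position 0 ('c'): matches sub[0] = 'c'
  Position 1 ('c'): no match needed
  Position 2 ('e'): no match needed
  Position 3 ('a'): no match needed
  Position 4 ('c'): no match needed
  Position 5 ('c'): no match needed
  Position 6 ('b'): no match needed
Only matched 1/4 characters => not a subsequence

0


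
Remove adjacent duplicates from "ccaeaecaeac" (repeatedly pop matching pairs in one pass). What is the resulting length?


Input: ccaeaecaeac
Stack-based adjacent duplicate removal:
  Read 'c': push. Stack: c
  Read 'c': matches stack top 'c' => pop. Stack: (empty)
  Read 'a': push. Stack: a
  Read 'e': push. Stack: ae
  Read 'a': push. Stack: aea
  Read 'e': push. Stack: aeae
  Read 'c': push. Stack: aeaec
  Read 'a': push. Stack: aeaeca
  Read 'e': push. Stack: aeaecae
  Read 'a': push. Stack: aeaecaea
  Read 'c': push. Stack: aeaecaeac
Final stack: "aeaecaeac" (length 9)

9


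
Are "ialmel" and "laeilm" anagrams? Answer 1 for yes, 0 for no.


Strings: "ialmel", "laeilm"
Sorted first:  aeillm
Sorted second: aeillm
Sorted forms match => anagrams

1


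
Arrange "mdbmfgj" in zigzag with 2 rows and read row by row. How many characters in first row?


Zigzag "mdbmfgj" into 2 rows:
Placing characters:
  'm' => row 0
  'd' => row 1
  'b' => row 0
  'm' => row 1
  'f' => row 0
  'g' => row 1
  'j' => row 0
Rows:
  Row 0: "mbfj"
  Row 1: "dmg"
First row length: 4

4


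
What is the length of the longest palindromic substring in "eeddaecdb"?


Input: "eeddaecdb"
Checking substrings for palindromes:
  [0:2] "ee" (len 2) => palindrome
  [2:4] "dd" (len 2) => palindrome
Longest palindromic substring: "ee" with length 2

2


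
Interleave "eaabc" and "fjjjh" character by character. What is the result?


Interleaving "eaabc" and "fjjjh":
  Position 0: 'e' from first, 'f' from second => "ef"
  Position 1: 'a' from first, 'j' from second => "aj"
  Position 2: 'a' from first, 'j' from second => "aj"
  Position 3: 'b' from first, 'j' from second => "bj"
  Position 4: 'c' from first, 'h' from second => "ch"
Result: efajajbjch

efajajbjch


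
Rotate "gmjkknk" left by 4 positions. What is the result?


Input: "gmjkknk", rotate left by 4
First 4 characters: "gmjk"
Remaining characters: "knk"
Concatenate remaining + first: "knk" + "gmjk" = "knkgmjk"

knkgmjk


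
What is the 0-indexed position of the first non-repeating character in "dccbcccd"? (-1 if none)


Input: dccbcccd
Character frequencies:
  'b': 1
  'c': 5
  'd': 2
Scanning left to right for freq == 1:
  Position 0 ('d'): freq=2, skip
  Position 1 ('c'): freq=5, skip
  Position 2 ('c'): freq=5, skip
  Position 3 ('b'): unique! => answer = 3

3


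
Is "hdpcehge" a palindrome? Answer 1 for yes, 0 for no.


Input: hdpcehge
Reversed: eghecpdh
  Compare pos 0 ('h') with pos 7 ('e'): MISMATCH
  Compare pos 1 ('d') with pos 6 ('g'): MISMATCH
  Compare pos 2 ('p') with pos 5 ('h'): MISMATCH
  Compare pos 3 ('c') with pos 4 ('e'): MISMATCH
Result: not a palindrome

0


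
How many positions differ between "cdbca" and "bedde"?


Comparing "cdbca" and "bedde" position by position:
  Position 0: 'c' vs 'b' => DIFFER
  Position 1: 'd' vs 'e' => DIFFER
  Position 2: 'b' vs 'd' => DIFFER
  Position 3: 'c' vs 'd' => DIFFER
  Position 4: 'a' vs 'e' => DIFFER
Positions that differ: 5

5


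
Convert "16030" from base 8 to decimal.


Input: "16030" in base 8
Positional expansion:
  Digit '1' (value 1) x 8^4 = 4096
  Digit '6' (value 6) x 8^3 = 3072
  Digit '0' (value 0) x 8^2 = 0
  Digit '3' (value 3) x 8^1 = 24
  Digit '0' (value 0) x 8^0 = 0
Sum = 7192

7192


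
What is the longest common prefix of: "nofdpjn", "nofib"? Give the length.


Words: nofdpjn, nofib
  Position 0: all 'n' => match
  Position 1: all 'o' => match
  Position 2: all 'f' => match
  Position 3: ('d', 'i') => mismatch, stop
LCP = "nof" (length 3)

3


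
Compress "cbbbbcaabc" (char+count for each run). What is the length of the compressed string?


Input: cbbbbcaabc
Runs:
  'c' x 1 => "c1"
  'b' x 4 => "b4"
  'c' x 1 => "c1"
  'a' x 2 => "a2"
  'b' x 1 => "b1"
  'c' x 1 => "c1"
Compressed: "c1b4c1a2b1c1"
Compressed length: 12

12


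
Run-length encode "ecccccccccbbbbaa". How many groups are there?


Input: ecccccccccbbbbaa
Scanning for consecutive runs:
  Group 1: 'e' x 1 (positions 0-0)
  Group 2: 'c' x 9 (positions 1-9)
  Group 3: 'b' x 4 (positions 10-13)
  Group 4: 'a' x 2 (positions 14-15)
Total groups: 4

4


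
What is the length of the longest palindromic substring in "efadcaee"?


Input: "efadcaee"
Checking substrings for palindromes:
  [6:8] "ee" (len 2) => palindrome
Longest palindromic substring: "ee" with length 2

2


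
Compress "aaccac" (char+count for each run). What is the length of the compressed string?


Input: aaccac
Runs:
  'a' x 2 => "a2"
  'c' x 2 => "c2"
  'a' x 1 => "a1"
  'c' x 1 => "c1"
Compressed: "a2c2a1c1"
Compressed length: 8

8


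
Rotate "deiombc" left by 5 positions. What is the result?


Input: "deiombc", rotate left by 5
First 5 characters: "deiom"
Remaining characters: "bc"
Concatenate remaining + first: "bc" + "deiom" = "bcdeiom"

bcdeiom


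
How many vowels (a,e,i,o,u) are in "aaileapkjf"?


Input: aaileapkjf
Checking each character:
  'a' at position 0: vowel (running total: 1)
  'a' at position 1: vowel (running total: 2)
  'i' at position 2: vowel (running total: 3)
  'l' at position 3: consonant
  'e' at position 4: vowel (running total: 4)
  'a' at position 5: vowel (running total: 5)
  'p' at position 6: consonant
  'k' at position 7: consonant
  'j' at position 8: consonant
  'f' at position 9: consonant
Total vowels: 5

5


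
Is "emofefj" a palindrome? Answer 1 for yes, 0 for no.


Input: emofefj
Reversed: jfefome
  Compare pos 0 ('e') with pos 6 ('j'): MISMATCH
  Compare pos 1 ('m') with pos 5 ('f'): MISMATCH
  Compare pos 2 ('o') with pos 4 ('e'): MISMATCH
Result: not a palindrome

0


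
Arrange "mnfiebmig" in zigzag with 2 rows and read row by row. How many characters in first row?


Zigzag "mnfiebmig" into 2 rows:
Placing characters:
  'm' => row 0
  'n' => row 1
  'f' => row 0
  'i' => row 1
  'e' => row 0
  'b' => row 1
  'm' => row 0
  'i' => row 1
  'g' => row 0
Rows:
  Row 0: "mfemg"
  Row 1: "nibi"
First row length: 5

5


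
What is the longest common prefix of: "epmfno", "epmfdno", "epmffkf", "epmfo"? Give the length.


Words: epmfno, epmfdno, epmffkf, epmfo
  Position 0: all 'e' => match
  Position 1: all 'p' => match
  Position 2: all 'm' => match
  Position 3: all 'f' => match
  Position 4: ('n', 'd', 'f', 'o') => mismatch, stop
LCP = "epmf" (length 4)

4


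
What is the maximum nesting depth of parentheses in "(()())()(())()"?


Input: "(()())()(())()"
Tracking depth:
  Position 0 '(': depth becomes 1
  Position 1 '(': depth becomes 2
  Position 2 ')': depth becomes 1
  Position 3 '(': depth becomes 2
  Position 4 ')': depth becomes 1
  Position 5 ')': depth becomes 0
  Position 6 '(': depth becomes 1
  Position 7 ')': depth becomes 0
  Position 8 '(': depth becomes 1
  Position 9 '(': depth becomes 2
  Position 10 ')': depth becomes 1
  Position 11 ')': depth becomes 0
  Position 12 '(': depth becomes 1
  Position 13 ')': depth becomes 0
Maximum depth reached: 2

2


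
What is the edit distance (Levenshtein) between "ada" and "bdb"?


Computing edit distance: "ada" -> "bdb"
DP table:
           b    d    b
      0    1    2    3
  a   1    1    2    3
  d   2    2    1    2
  a   3    3    2    2
Edit distance = dp[3][3] = 2

2


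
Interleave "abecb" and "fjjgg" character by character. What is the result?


Interleaving "abecb" and "fjjgg":
  Position 0: 'a' from first, 'f' from second => "af"
  Position 1: 'b' from first, 'j' from second => "bj"
  Position 2: 'e' from first, 'j' from second => "ej"
  Position 3: 'c' from first, 'g' from second => "cg"
  Position 4: 'b' from first, 'g' from second => "bg"
Result: afbjejcgbg

afbjejcgbg


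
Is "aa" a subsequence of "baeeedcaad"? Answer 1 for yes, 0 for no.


Check if "aa" is a subsequence of "baeeedcaad"
Greedy scan:
  Position 0 ('b'): no match needed
  Position 1 ('a'): matches sub[0] = 'a'
  Position 2 ('e'): no match needed
  Position 3 ('e'): no match needed
  Position 4 ('e'): no match needed
  Position 5 ('d'): no match needed
  Position 6 ('c'): no match needed
  Position 7 ('a'): matches sub[1] = 'a'
  Position 8 ('a'): no match needed
  Position 9 ('d'): no match needed
All 2 characters matched => is a subsequence

1


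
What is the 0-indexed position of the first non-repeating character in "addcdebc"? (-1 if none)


Input: addcdebc
Character frequencies:
  'a': 1
  'b': 1
  'c': 2
  'd': 3
  'e': 1
Scanning left to right for freq == 1:
  Position 0 ('a'): unique! => answer = 0

0


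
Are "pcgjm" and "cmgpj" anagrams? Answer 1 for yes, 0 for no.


Strings: "pcgjm", "cmgpj"
Sorted first:  cgjmp
Sorted second: cgjmp
Sorted forms match => anagrams

1


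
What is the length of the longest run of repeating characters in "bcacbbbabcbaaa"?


Input: "bcacbbbabcbaaa"
Scanning for longest run:
  Position 1 ('c'): new char, reset run to 1
  Position 2 ('a'): new char, reset run to 1
  Position 3 ('c'): new char, reset run to 1
  Position 4 ('b'): new char, reset run to 1
  Position 5 ('b'): continues run of 'b', length=2
  Position 6 ('b'): continues run of 'b', length=3
  Position 7 ('a'): new char, reset run to 1
  Position 8 ('b'): new char, reset run to 1
  Position 9 ('c'): new char, reset run to 1
  Position 10 ('b'): new char, reset run to 1
  Position 11 ('a'): new char, reset run to 1
  Position 12 ('a'): continues run of 'a', length=2
  Position 13 ('a'): continues run of 'a', length=3
Longest run: 'b' with length 3

3


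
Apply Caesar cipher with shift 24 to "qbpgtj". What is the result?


Caesar cipher: shift "qbpgtj" by 24
  'q' (pos 16) + 24 = pos 14 = 'o'
  'b' (pos 1) + 24 = pos 25 = 'z'
  'p' (pos 15) + 24 = pos 13 = 'n'
  'g' (pos 6) + 24 = pos 4 = 'e'
  't' (pos 19) + 24 = pos 17 = 'r'
  'j' (pos 9) + 24 = pos 7 = 'h'
Result: oznerh

oznerh


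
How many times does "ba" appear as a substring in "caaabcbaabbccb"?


Searching for "ba" in "caaabcbaabbccb"
Scanning each position:
  Position 0: "ca" => no
  Position 1: "aa" => no
  Position 2: "aa" => no
  Position 3: "ab" => no
  Position 4: "bc" => no
  Position 5: "cb" => no
  Position 6: "ba" => MATCH
  Position 7: "aa" => no
  Position 8: "ab" => no
  Position 9: "bb" => no
  Position 10: "bc" => no
  Position 11: "cc" => no
  Position 12: "cb" => no
Total occurrences: 1

1


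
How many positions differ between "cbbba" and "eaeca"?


Comparing "cbbba" and "eaeca" position by position:
  Position 0: 'c' vs 'e' => DIFFER
  Position 1: 'b' vs 'a' => DIFFER
  Position 2: 'b' vs 'e' => DIFFER
  Position 3: 'b' vs 'c' => DIFFER
  Position 4: 'a' vs 'a' => same
Positions that differ: 4

4


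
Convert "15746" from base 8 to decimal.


Input: "15746" in base 8
Positional expansion:
  Digit '1' (value 1) x 8^4 = 4096
  Digit '5' (value 5) x 8^3 = 2560
  Digit '7' (value 7) x 8^2 = 448
  Digit '4' (value 4) x 8^1 = 32
  Digit '6' (value 6) x 8^0 = 6
Sum = 7142

7142


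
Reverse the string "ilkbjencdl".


Input: ilkbjencdl
Reading characters right to left:
  Position 9: 'l'
  Position 8: 'd'
  Position 7: 'c'
  Position 6: 'n'
  Position 5: 'e'
  Position 4: 'j'
  Position 3: 'b'
  Position 2: 'k'
  Position 1: 'l'
  Position 0: 'i'
Reversed: ldcnejbkli

ldcnejbkli


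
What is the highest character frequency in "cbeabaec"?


Input: cbeabaec
Character counts:
  'a': 2
  'b': 2
  'c': 2
  'e': 2
Maximum frequency: 2

2


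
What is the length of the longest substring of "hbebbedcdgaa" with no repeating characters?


Input: "hbebbedcdgaa"
Sliding window (track last position of each char):
  Position 0 ('h'): window [0,0] length 1 -- new best
  Position 1 ('b'): window [0,1] length 2 -- new best
  Position 2 ('e'): window [0,2] length 3 -- new best
  Position 3 ('b'): repeat (last at 1), move window start to 2
  Position 3 ('b'): window [2,3] length 2
  Position 4 ('b'): repeat (last at 3), move window start to 4
  Position 4 ('b'): window [4,4] length 1
  Position 5 ('e'): window [4,5] length 2
  Position 6 ('d'): window [4,6] length 3
  Position 7 ('c'): window [4,7] length 4 -- new best
  Position 8 ('d'): repeat (last at 6), move window start to 7
  Position 8 ('d'): window [7,8] length 2
  Position 9 ('g'): window [7,9] length 3
  Position 10 ('a'): window [7,10] length 4
  Position 11 ('a'): repeat (last at 10), move window start to 11
  Position 11 ('a'): window [11,11] length 1
Longest substring with no repeats: "bedc" with length 4

4


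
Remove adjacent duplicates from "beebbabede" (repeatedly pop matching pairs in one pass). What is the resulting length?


Input: beebbabede
Stack-based adjacent duplicate removal:
  Read 'b': push. Stack: b
  Read 'e': push. Stack: be
  Read 'e': matches stack top 'e' => pop. Stack: b
  Read 'b': matches stack top 'b' => pop. Stack: (empty)
  Read 'b': push. Stack: b
  Read 'a': push. Stack: ba
  Read 'b': push. Stack: bab
  Read 'e': push. Stack: babe
  Read 'd': push. Stack: babed
  Read 'e': push. Stack: babede
Final stack: "babede" (length 6)

6


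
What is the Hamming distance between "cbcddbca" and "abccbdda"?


Comparing "cbcddbca" and "abccbdda" position by position:
  Position 0: 'c' vs 'a' => differ
  Position 1: 'b' vs 'b' => same
  Position 2: 'c' vs 'c' => same
  Position 3: 'd' vs 'c' => differ
  Position 4: 'd' vs 'b' => differ
  Position 5: 'b' vs 'd' => differ
  Position 6: 'c' vs 'd' => differ
  Position 7: 'a' vs 'a' => same
Total differences (Hamming distance): 5

5


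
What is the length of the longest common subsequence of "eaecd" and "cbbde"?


LCS of "eaecd" and "cbbde"
DP table:
           c    b    b    d    e
      0    0    0    0    0    0
  e   0    0    0    0    0    1
  a   0    0    0    0    0    1
  e   0    0    0    0    0    1
  c   0    1    1    1    1    1
  d   0    1    1    1    2    2
LCS length = dp[5][5] = 2

2


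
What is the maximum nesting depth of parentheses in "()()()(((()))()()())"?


Input: "()()()(((()))()()())"
Tracking depth:
  Position 0 '(': depth becomes 1
  Position 1 ')': depth becomes 0
  Position 2 '(': depth becomes 1
  Position 3 ')': depth becomes 0
  Position 4 '(': depth becomes 1
  Position 5 ')': depth becomes 0
  Position 6 '(': depth becomes 1
  Position 7 '(': depth becomes 2
  Position 8 '(': depth becomes 3
  Position 9 '(': depth becomes 4
  Position 10 ')': depth becomes 3
  Position 11 ')': depth becomes 2
  Position 12 ')': depth becomes 1
  Position 13 '(': depth becomes 2
  Position 14 ')': depth becomes 1
  Position 15 '(': depth becomes 2
  Position 16 ')': depth becomes 1
  Position 17 '(': depth becomes 2
  Position 18 ')': depth becomes 1
  Position 19 ')': depth becomes 0
Maximum depth reached: 4

4


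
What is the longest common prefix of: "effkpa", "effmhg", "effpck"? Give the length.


Words: effkpa, effmhg, effpck
  Position 0: all 'e' => match
  Position 1: all 'f' => match
  Position 2: all 'f' => match
  Position 3: ('k', 'm', 'p') => mismatch, stop
LCP = "eff" (length 3)

3


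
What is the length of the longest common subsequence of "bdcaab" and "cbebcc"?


LCS of "bdcaab" and "cbebcc"
DP table:
           c    b    e    b    c    c
      0    0    0    0    0    0    0
  b   0    0    1    1    1    1    1
  d   0    0    1    1    1    1    1
  c   0    1    1    1    1    2    2
  a   0    1    1    1    1    2    2
  a   0    1    1    1    1    2    2
  b   0    1    2    2    2    2    2
LCS length = dp[6][6] = 2

2


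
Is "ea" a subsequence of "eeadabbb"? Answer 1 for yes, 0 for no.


Check if "ea" is a subsequence of "eeadabbb"
Greedy scan:
  Position 0 ('e'): matches sub[0] = 'e'
  Position 1 ('e'): no match needed
  Position 2 ('a'): matches sub[1] = 'a'
  Position 3 ('d'): no match needed
  Position 4 ('a'): no match needed
  Position 5 ('b'): no match needed
  Position 6 ('b'): no match needed
  Position 7 ('b'): no match needed
All 2 characters matched => is a subsequence

1


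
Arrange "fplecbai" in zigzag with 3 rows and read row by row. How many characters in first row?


Zigzag "fplecbai" into 3 rows:
Placing characters:
  'f' => row 0
  'p' => row 1
  'l' => row 2
  'e' => row 1
  'c' => row 0
  'b' => row 1
  'a' => row 2
  'i' => row 1
Rows:
  Row 0: "fc"
  Row 1: "pebi"
  Row 2: "la"
First row length: 2

2


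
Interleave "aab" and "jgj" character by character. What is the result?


Interleaving "aab" and "jgj":
  Position 0: 'a' from first, 'j' from second => "aj"
  Position 1: 'a' from first, 'g' from second => "ag"
  Position 2: 'b' from first, 'j' from second => "bj"
Result: ajagbj

ajagbj


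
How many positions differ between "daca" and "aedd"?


Comparing "daca" and "aedd" position by position:
  Position 0: 'd' vs 'a' => DIFFER
  Position 1: 'a' vs 'e' => DIFFER
  Position 2: 'c' vs 'd' => DIFFER
  Position 3: 'a' vs 'd' => DIFFER
Positions that differ: 4

4


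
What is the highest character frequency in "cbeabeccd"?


Input: cbeabeccd
Character counts:
  'a': 1
  'b': 2
  'c': 3
  'd': 1
  'e': 2
Maximum frequency: 3

3


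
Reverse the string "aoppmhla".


Input: aoppmhla
Reading characters right to left:
  Position 7: 'a'
  Position 6: 'l'
  Position 5: 'h'
  Position 4: 'm'
  Position 3: 'p'
  Position 2: 'p'
  Position 1: 'o'
  Position 0: 'a'
Reversed: alhmppoa

alhmppoa


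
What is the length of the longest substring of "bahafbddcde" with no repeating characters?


Input: "bahafbddcde"
Sliding window (track last position of each char):
  Position 0 ('b'): window [0,0] length 1 -- new best
  Position 1 ('a'): window [0,1] length 2 -- new best
  Position 2 ('h'): window [0,2] length 3 -- new best
  Position 3 ('a'): repeat (last at 1), move window start to 2
  Position 3 ('a'): window [2,3] length 2
  Position 4 ('f'): window [2,4] length 3
  Position 5 ('b'): window [2,5] length 4 -- new best
  Position 6 ('d'): window [2,6] length 5 -- new best
  Position 7 ('d'): repeat (last at 6), move window start to 7
  Position 7 ('d'): window [7,7] length 1
  Position 8 ('c'): window [7,8] length 2
  Position 9 ('d'): repeat (last at 7), move window start to 8
  Position 9 ('d'): window [8,9] length 2
  Position 10 ('e'): window [8,10] length 3
Longest substring with no repeats: "hafbd" with length 5

5


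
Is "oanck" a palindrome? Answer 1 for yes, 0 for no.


Input: oanck
Reversed: kcnao
  Compare pos 0 ('o') with pos 4 ('k'): MISMATCH
  Compare pos 1 ('a') with pos 3 ('c'): MISMATCH
Result: not a palindrome

0


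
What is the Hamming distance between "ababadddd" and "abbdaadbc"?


Comparing "ababadddd" and "abbdaadbc" position by position:
  Position 0: 'a' vs 'a' => same
  Position 1: 'b' vs 'b' => same
  Position 2: 'a' vs 'b' => differ
  Position 3: 'b' vs 'd' => differ
  Position 4: 'a' vs 'a' => same
  Position 5: 'd' vs 'a' => differ
  Position 6: 'd' vs 'd' => same
  Position 7: 'd' vs 'b' => differ
  Position 8: 'd' vs 'c' => differ
Total differences (Hamming distance): 5

5


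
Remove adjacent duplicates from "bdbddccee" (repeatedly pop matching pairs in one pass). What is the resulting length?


Input: bdbddccee
Stack-based adjacent duplicate removal:
  Read 'b': push. Stack: b
  Read 'd': push. Stack: bd
  Read 'b': push. Stack: bdb
  Read 'd': push. Stack: bdbd
  Read 'd': matches stack top 'd' => pop. Stack: bdb
  Read 'c': push. Stack: bdbc
  Read 'c': matches stack top 'c' => pop. Stack: bdb
  Read 'e': push. Stack: bdbe
  Read 'e': matches stack top 'e' => pop. Stack: bdb
Final stack: "bdb" (length 3)

3


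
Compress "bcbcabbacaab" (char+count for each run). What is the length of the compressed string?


Input: bcbcabbacaab
Runs:
  'b' x 1 => "b1"
  'c' x 1 => "c1"
  'b' x 1 => "b1"
  'c' x 1 => "c1"
  'a' x 1 => "a1"
  'b' x 2 => "b2"
  'a' x 1 => "a1"
  'c' x 1 => "c1"
  'a' x 2 => "a2"
  'b' x 1 => "b1"
Compressed: "b1c1b1c1a1b2a1c1a2b1"
Compressed length: 20

20


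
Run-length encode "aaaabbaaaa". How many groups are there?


Input: aaaabbaaaa
Scanning for consecutive runs:
  Group 1: 'a' x 4 (positions 0-3)
  Group 2: 'b' x 2 (positions 4-5)
  Group 3: 'a' x 4 (positions 6-9)
Total groups: 3

3


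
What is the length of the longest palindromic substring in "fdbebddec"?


Input: "fdbebddec"
Checking substrings for palindromes:
  [1:6] "dbebd" (len 5) => palindrome
  [2:5] "beb" (len 3) => palindrome
  [5:7] "dd" (len 2) => palindrome
Longest palindromic substring: "dbebd" with length 5

5


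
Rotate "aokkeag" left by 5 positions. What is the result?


Input: "aokkeag", rotate left by 5
First 5 characters: "aokke"
Remaining characters: "ag"
Concatenate remaining + first: "ag" + "aokke" = "agaokke"

agaokke


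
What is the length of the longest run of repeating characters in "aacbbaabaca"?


Input: "aacbbaabaca"
Scanning for longest run:
  Position 1 ('a'): continues run of 'a', length=2
  Position 2 ('c'): new char, reset run to 1
  Position 3 ('b'): new char, reset run to 1
  Position 4 ('b'): continues run of 'b', length=2
  Position 5 ('a'): new char, reset run to 1
  Position 6 ('a'): continues run of 'a', length=2
  Position 7 ('b'): new char, reset run to 1
  Position 8 ('a'): new char, reset run to 1
  Position 9 ('c'): new char, reset run to 1
  Position 10 ('a'): new char, reset run to 1
Longest run: 'a' with length 2

2


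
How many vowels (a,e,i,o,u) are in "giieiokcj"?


Input: giieiokcj
Checking each character:
  'g' at position 0: consonant
  'i' at position 1: vowel (running total: 1)
  'i' at position 2: vowel (running total: 2)
  'e' at position 3: vowel (running total: 3)
  'i' at position 4: vowel (running total: 4)
  'o' at position 5: vowel (running total: 5)
  'k' at position 6: consonant
  'c' at position 7: consonant
  'j' at position 8: consonant
Total vowels: 5

5


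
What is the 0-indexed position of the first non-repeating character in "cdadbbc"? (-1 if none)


Input: cdadbbc
Character frequencies:
  'a': 1
  'b': 2
  'c': 2
  'd': 2
Scanning left to right for freq == 1:
  Position 0 ('c'): freq=2, skip
  Position 1 ('d'): freq=2, skip
  Position 2 ('a'): unique! => answer = 2

2


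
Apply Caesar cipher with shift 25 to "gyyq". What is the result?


Caesar cipher: shift "gyyq" by 25
  'g' (pos 6) + 25 = pos 5 = 'f'
  'y' (pos 24) + 25 = pos 23 = 'x'
  'y' (pos 24) + 25 = pos 23 = 'x'
  'q' (pos 16) + 25 = pos 15 = 'p'
Result: fxxp

fxxp


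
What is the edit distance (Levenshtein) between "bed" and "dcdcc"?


Computing edit distance: "bed" -> "dcdcc"
DP table:
           d    c    d    c    c
      0    1    2    3    4    5
  b   1    1    2    3    4    5
  e   2    2    2    3    4    5
  d   3    2    3    2    3    4
Edit distance = dp[3][5] = 4

4


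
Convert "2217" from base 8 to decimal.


Input: "2217" in base 8
Positional expansion:
  Digit '2' (value 2) x 8^3 = 1024
  Digit '2' (value 2) x 8^2 = 128
  Digit '1' (value 1) x 8^1 = 8
  Digit '7' (value 7) x 8^0 = 7
Sum = 1167

1167


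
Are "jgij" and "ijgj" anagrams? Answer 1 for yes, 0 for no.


Strings: "jgij", "ijgj"
Sorted first:  gijj
Sorted second: gijj
Sorted forms match => anagrams

1


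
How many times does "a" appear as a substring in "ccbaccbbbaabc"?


Searching for "a" in "ccbaccbbbaabc"
Scanning each position:
  Position 0: "c" => no
  Position 1: "c" => no
  Position 2: "b" => no
  Position 3: "a" => MATCH
  Position 4: "c" => no
  Position 5: "c" => no
  Position 6: "b" => no
  Position 7: "b" => no
  Position 8: "b" => no
  Position 9: "a" => MATCH
  Position 10: "a" => MATCH
  Position 11: "b" => no
  Position 12: "c" => no
Total occurrences: 3

3


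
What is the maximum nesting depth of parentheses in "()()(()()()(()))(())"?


Input: "()()(()()()(()))(())"
Tracking depth:
  Position 0 '(': depth becomes 1
  Position 1 ')': depth becomes 0
  Position 2 '(': depth becomes 1
  Position 3 ')': depth becomes 0
  Position 4 '(': depth becomes 1
  Position 5 '(': depth becomes 2
  Position 6 ')': depth becomes 1
  Position 7 '(': depth becomes 2
  Position 8 ')': depth becomes 1
  Position 9 '(': depth becomes 2
  Position 10 ')': depth becomes 1
  Position 11 '(': depth becomes 2
  Position 12 '(': depth becomes 3
  Position 13 ')': depth becomes 2
  Position 14 ')': depth becomes 1
  Position 15 ')': depth becomes 0
  Position 16 '(': depth becomes 1
  Position 17 '(': depth becomes 2
  Position 18 ')': depth becomes 1
  Position 19 ')': depth becomes 0
Maximum depth reached: 3

3


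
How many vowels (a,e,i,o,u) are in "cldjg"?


Input: cldjg
Checking each character:
  'c' at position 0: consonant
  'l' at position 1: consonant
  'd' at position 2: consonant
  'j' at position 3: consonant
  'g' at position 4: consonant
Total vowels: 0

0


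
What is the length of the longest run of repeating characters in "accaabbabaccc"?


Input: "accaabbabaccc"
Scanning for longest run:
  Position 1 ('c'): new char, reset run to 1
  Position 2 ('c'): continues run of 'c', length=2
  Position 3 ('a'): new char, reset run to 1
  Position 4 ('a'): continues run of 'a', length=2
  Position 5 ('b'): new char, reset run to 1
  Position 6 ('b'): continues run of 'b', length=2
  Position 7 ('a'): new char, reset run to 1
  Position 8 ('b'): new char, reset run to 1
  Position 9 ('a'): new char, reset run to 1
  Position 10 ('c'): new char, reset run to 1
  Position 11 ('c'): continues run of 'c', length=2
  Position 12 ('c'): continues run of 'c', length=3
Longest run: 'c' with length 3

3


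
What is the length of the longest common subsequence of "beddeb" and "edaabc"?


LCS of "beddeb" and "edaabc"
DP table:
           e    d    a    a    b    c
      0    0    0    0    0    0    0
  b   0    0    0    0    0    1    1
  e   0    1    1    1    1    1    1
  d   0    1    2    2    2    2    2
  d   0    1    2    2    2    2    2
  e   0    1    2    2    2    2    2
  b   0    1    2    2    2    3    3
LCS length = dp[6][6] = 3

3


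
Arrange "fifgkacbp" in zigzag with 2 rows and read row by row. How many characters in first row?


Zigzag "fifgkacbp" into 2 rows:
Placing characters:
  'f' => row 0
  'i' => row 1
  'f' => row 0
  'g' => row 1
  'k' => row 0
  'a' => row 1
  'c' => row 0
  'b' => row 1
  'p' => row 0
Rows:
  Row 0: "ffkcp"
  Row 1: "igab"
First row length: 5

5


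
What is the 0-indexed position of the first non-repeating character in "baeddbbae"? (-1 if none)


Input: baeddbbae
Character frequencies:
  'a': 2
  'b': 3
  'd': 2
  'e': 2
Scanning left to right for freq == 1:
  Position 0 ('b'): freq=3, skip
  Position 1 ('a'): freq=2, skip
  Position 2 ('e'): freq=2, skip
  Position 3 ('d'): freq=2, skip
  Position 4 ('d'): freq=2, skip
  Position 5 ('b'): freq=3, skip
  Position 6 ('b'): freq=3, skip
  Position 7 ('a'): freq=2, skip
  Position 8 ('e'): freq=2, skip
  No unique character found => answer = -1

-1


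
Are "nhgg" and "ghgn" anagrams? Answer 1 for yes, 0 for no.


Strings: "nhgg", "ghgn"
Sorted first:  gghn
Sorted second: gghn
Sorted forms match => anagrams

1


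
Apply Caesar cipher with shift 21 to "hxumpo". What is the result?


Caesar cipher: shift "hxumpo" by 21
  'h' (pos 7) + 21 = pos 2 = 'c'
  'x' (pos 23) + 21 = pos 18 = 's'
  'u' (pos 20) + 21 = pos 15 = 'p'
  'm' (pos 12) + 21 = pos 7 = 'h'
  'p' (pos 15) + 21 = pos 10 = 'k'
  'o' (pos 14) + 21 = pos 9 = 'j'
Result: csphkj

csphkj


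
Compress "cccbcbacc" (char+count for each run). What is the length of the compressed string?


Input: cccbcbacc
Runs:
  'c' x 3 => "c3"
  'b' x 1 => "b1"
  'c' x 1 => "c1"
  'b' x 1 => "b1"
  'a' x 1 => "a1"
  'c' x 2 => "c2"
Compressed: "c3b1c1b1a1c2"
Compressed length: 12

12


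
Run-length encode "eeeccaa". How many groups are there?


Input: eeeccaa
Scanning for consecutive runs:
  Group 1: 'e' x 3 (positions 0-2)
  Group 2: 'c' x 2 (positions 3-4)
  Group 3: 'a' x 2 (positions 5-6)
Total groups: 3

3


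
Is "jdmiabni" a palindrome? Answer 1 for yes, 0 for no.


Input: jdmiabni
Reversed: inbaimdj
  Compare pos 0 ('j') with pos 7 ('i'): MISMATCH
  Compare pos 1 ('d') with pos 6 ('n'): MISMATCH
  Compare pos 2 ('m') with pos 5 ('b'): MISMATCH
  Compare pos 3 ('i') with pos 4 ('a'): MISMATCH
Result: not a palindrome

0


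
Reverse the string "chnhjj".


Input: chnhjj
Reading characters right to left:
  Position 5: 'j'
  Position 4: 'j'
  Position 3: 'h'
  Position 2: 'n'
  Position 1: 'h'
  Position 0: 'c'
Reversed: jjhnhc

jjhnhc


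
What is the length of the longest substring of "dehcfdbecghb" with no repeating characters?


Input: "dehcfdbecghb"
Sliding window (track last position of each char):
  Position 0 ('d'): window [0,0] length 1 -- new best
  Position 1 ('e'): window [0,1] length 2 -- new best
  Position 2 ('h'): window [0,2] length 3 -- new best
  Position 3 ('c'): window [0,3] length 4 -- new best
  Position 4 ('f'): window [0,4] length 5 -- new best
  Position 5 ('d'): repeat (last at 0), move window start to 1
  Position 5 ('d'): window [1,5] length 5
  Position 6 ('b'): window [1,6] length 6 -- new best
  Position 7 ('e'): repeat (last at 1), move window start to 2
  Position 7 ('e'): window [2,7] length 6
  Position 8 ('c'): repeat (last at 3), move window start to 4
  Position 8 ('c'): window [4,8] length 5
  Position 9 ('g'): window [4,9] length 6
  Position 10 ('h'): window [4,10] length 7 -- new best
  Position 11 ('b'): repeat (last at 6), move window start to 7
  Position 11 ('b'): window [7,11] length 5
Longest substring with no repeats: "fdbecgh" with length 7

7


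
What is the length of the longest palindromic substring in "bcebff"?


Input: "bcebff"
Checking substrings for palindromes:
  [4:6] "ff" (len 2) => palindrome
Longest palindromic substring: "ff" with length 2

2


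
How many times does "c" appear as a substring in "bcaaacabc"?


Searching for "c" in "bcaaacabc"
Scanning each position:
  Position 0: "b" => no
  Position 1: "c" => MATCH
  Position 2: "a" => no
  Position 3: "a" => no
  Position 4: "a" => no
  Position 5: "c" => MATCH
  Position 6: "a" => no
  Position 7: "b" => no
  Position 8: "c" => MATCH
Total occurrences: 3

3


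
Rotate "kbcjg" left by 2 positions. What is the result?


Input: "kbcjg", rotate left by 2
First 2 characters: "kb"
Remaining characters: "cjg"
Concatenate remaining + first: "cjg" + "kb" = "cjgkb"

cjgkb


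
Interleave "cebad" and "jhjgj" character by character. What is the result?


Interleaving "cebad" and "jhjgj":
  Position 0: 'c' from first, 'j' from second => "cj"
  Position 1: 'e' from first, 'h' from second => "eh"
  Position 2: 'b' from first, 'j' from second => "bj"
  Position 3: 'a' from first, 'g' from second => "ag"
  Position 4: 'd' from first, 'j' from second => "dj"
Result: cjehbjagdj

cjehbjagdj


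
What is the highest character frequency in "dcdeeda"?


Input: dcdeeda
Character counts:
  'a': 1
  'c': 1
  'd': 3
  'e': 2
Maximum frequency: 3

3


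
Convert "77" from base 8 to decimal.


Input: "77" in base 8
Positional expansion:
  Digit '7' (value 7) x 8^1 = 56
  Digit '7' (value 7) x 8^0 = 7
Sum = 63

63


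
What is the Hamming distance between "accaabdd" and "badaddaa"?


Comparing "accaabdd" and "badaddaa" position by position:
  Position 0: 'a' vs 'b' => differ
  Position 1: 'c' vs 'a' => differ
  Position 2: 'c' vs 'd' => differ
  Position 3: 'a' vs 'a' => same
  Position 4: 'a' vs 'd' => differ
  Position 5: 'b' vs 'd' => differ
  Position 6: 'd' vs 'a' => differ
  Position 7: 'd' vs 'a' => differ
Total differences (Hamming distance): 7

7


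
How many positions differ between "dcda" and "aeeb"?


Comparing "dcda" and "aeeb" position by position:
  Position 0: 'd' vs 'a' => DIFFER
  Position 1: 'c' vs 'e' => DIFFER
  Position 2: 'd' vs 'e' => DIFFER
  Position 3: 'a' vs 'b' => DIFFER
Positions that differ: 4

4


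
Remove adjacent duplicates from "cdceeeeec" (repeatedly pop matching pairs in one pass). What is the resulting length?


Input: cdceeeeec
Stack-based adjacent duplicate removal:
  Read 'c': push. Stack: c
  Read 'd': push. Stack: cd
  Read 'c': push. Stack: cdc
  Read 'e': push. Stack: cdce
  Read 'e': matches stack top 'e' => pop. Stack: cdc
  Read 'e': push. Stack: cdce
  Read 'e': matches stack top 'e' => pop. Stack: cdc
  Read 'e': push. Stack: cdce
  Read 'c': push. Stack: cdcec
Final stack: "cdcec" (length 5)

5


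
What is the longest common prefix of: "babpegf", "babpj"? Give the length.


Words: babpegf, babpj
  Position 0: all 'b' => match
  Position 1: all 'a' => match
  Position 2: all 'b' => match
  Position 3: all 'p' => match
  Position 4: ('e', 'j') => mismatch, stop
LCP = "babp" (length 4)

4


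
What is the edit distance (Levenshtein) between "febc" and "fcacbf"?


Computing edit distance: "febc" -> "fcacbf"
DP table:
           f    c    a    c    b    f
      0    1    2    3    4    5    6
  f   1    0    1    2    3    4    5
  e   2    1    1    2    3    4    5
  b   3    2    2    2    3    3    4
  c   4    3    2    3    2    3    4
Edit distance = dp[4][6] = 4

4


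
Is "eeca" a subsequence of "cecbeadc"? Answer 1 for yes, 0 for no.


Check if "eeca" is a subsequence of "cecbeadc"
Greedy scan:
  Position 0 ('c'): no match needed
  Position 1 ('e'): matches sub[0] = 'e'
  Position 2 ('c'): no match needed
  Position 3 ('b'): no match needed
  Position 4 ('e'): matches sub[1] = 'e'
  Position 5 ('a'): no match needed
  Position 6 ('d'): no match needed
  Position 7 ('c'): matches sub[2] = 'c'
Only matched 3/4 characters => not a subsequence

0


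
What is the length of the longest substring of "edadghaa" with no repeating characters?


Input: "edadghaa"
Sliding window (track last position of each char):
  Position 0 ('e'): window [0,0] length 1 -- new best
  Position 1 ('d'): window [0,1] length 2 -- new best
  Position 2 ('a'): window [0,2] length 3 -- new best
  Position 3 ('d'): repeat (last at 1), move window start to 2
  Position 3 ('d'): window [2,3] length 2
  Position 4 ('g'): window [2,4] length 3
  Position 5 ('h'): window [2,5] length 4 -- new best
  Position 6 ('a'): repeat (last at 2), move window start to 3
  Position 6 ('a'): window [3,6] length 4
  Position 7 ('a'): repeat (last at 6), move window start to 7
  Position 7 ('a'): window [7,7] length 1
Longest substring with no repeats: "adgh" with length 4

4


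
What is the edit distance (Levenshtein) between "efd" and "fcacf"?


Computing edit distance: "efd" -> "fcacf"
DP table:
           f    c    a    c    f
      0    1    2    3    4    5
  e   1    1    2    3    4    5
  f   2    1    2    3    4    4
  d   3    2    2    3    4    5
Edit distance = dp[3][5] = 5

5


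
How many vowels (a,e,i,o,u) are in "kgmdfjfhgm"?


Input: kgmdfjfhgm
Checking each character:
  'k' at position 0: consonant
  'g' at position 1: consonant
  'm' at position 2: consonant
  'd' at position 3: consonant
  'f' at position 4: consonant
  'j' at position 5: consonant
  'f' at position 6: consonant
  'h' at position 7: consonant
  'g' at position 8: consonant
  'm' at position 9: consonant
Total vowels: 0

0


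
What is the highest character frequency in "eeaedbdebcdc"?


Input: eeaedbdebcdc
Character counts:
  'a': 1
  'b': 2
  'c': 2
  'd': 3
  'e': 4
Maximum frequency: 4

4


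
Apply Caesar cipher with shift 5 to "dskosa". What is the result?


Caesar cipher: shift "dskosa" by 5
  'd' (pos 3) + 5 = pos 8 = 'i'
  's' (pos 18) + 5 = pos 23 = 'x'
  'k' (pos 10) + 5 = pos 15 = 'p'
  'o' (pos 14) + 5 = pos 19 = 't'
  's' (pos 18) + 5 = pos 23 = 'x'
  'a' (pos 0) + 5 = pos 5 = 'f'
Result: ixptxf

ixptxf


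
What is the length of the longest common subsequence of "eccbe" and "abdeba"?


LCS of "eccbe" and "abdeba"
DP table:
           a    b    d    e    b    a
      0    0    0    0    0    0    0
  e   0    0    0    0    1    1    1
  c   0    0    0    0    1    1    1
  c   0    0    0    0    1    1    1
  b   0    0    1    1    1    2    2
  e   0    0    1    1    2    2    2
LCS length = dp[5][6] = 2

2
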